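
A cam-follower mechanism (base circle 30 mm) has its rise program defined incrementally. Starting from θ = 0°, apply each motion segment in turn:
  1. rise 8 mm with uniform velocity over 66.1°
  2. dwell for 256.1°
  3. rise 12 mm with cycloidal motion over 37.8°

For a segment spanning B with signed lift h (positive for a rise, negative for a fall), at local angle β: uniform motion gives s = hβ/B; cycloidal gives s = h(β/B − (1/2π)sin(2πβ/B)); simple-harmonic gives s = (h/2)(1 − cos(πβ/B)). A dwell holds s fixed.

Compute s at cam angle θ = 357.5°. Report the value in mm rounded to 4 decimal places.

seg 1 [0°–66.1°] uniform, h=8: full span → s += 8 → s = 8.0000
seg 2 [66.1°–322.2°] dwell: s stays 8.0000
seg 3 [322.2°–360°] cycloidal, h=12: θ=357.5° here. β=35.3, B=37.8. 12·(0.9339 − sin(2π·0.9339)/(2π)) = 11.9774 → s = 19.9774

19.9774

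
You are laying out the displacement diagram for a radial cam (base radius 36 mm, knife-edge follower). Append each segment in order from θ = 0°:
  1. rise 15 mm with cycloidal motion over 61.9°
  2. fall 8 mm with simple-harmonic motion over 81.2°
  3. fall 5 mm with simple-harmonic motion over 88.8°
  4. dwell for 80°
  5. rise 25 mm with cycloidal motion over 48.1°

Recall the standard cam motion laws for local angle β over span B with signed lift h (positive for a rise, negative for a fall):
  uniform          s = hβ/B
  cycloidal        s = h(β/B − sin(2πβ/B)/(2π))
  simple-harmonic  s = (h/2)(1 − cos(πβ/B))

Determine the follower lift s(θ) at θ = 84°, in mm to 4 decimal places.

seg 1 [0°–61.9°] cycloidal, h=15: full span → s += 15 → s = 15.0000
seg 2 [61.9°–143.1°] simple-harmonic, h=-8: θ=84° here. β=22.1, B=81.2. -8/2·(1 − cos(π·0.2722)) = -1.3752 → s = 13.6248

13.6248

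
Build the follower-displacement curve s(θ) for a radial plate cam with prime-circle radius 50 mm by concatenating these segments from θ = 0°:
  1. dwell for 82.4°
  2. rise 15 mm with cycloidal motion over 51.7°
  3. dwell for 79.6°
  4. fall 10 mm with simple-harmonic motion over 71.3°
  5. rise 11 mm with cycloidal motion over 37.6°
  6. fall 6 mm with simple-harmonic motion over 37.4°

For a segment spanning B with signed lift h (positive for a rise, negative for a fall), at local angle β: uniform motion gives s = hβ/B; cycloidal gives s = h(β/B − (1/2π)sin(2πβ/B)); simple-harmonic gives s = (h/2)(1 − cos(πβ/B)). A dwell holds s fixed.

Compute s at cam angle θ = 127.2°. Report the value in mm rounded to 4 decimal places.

seg 1 [0°–82.4°] dwell: s stays 0.0000
seg 2 [82.4°–134.1°] cycloidal, h=15: θ=127.2° here. β=44.8, B=51.7. 15·(0.8665 − sin(2π·0.8665)/(2π)) = 14.7735 → s = 14.7735

14.7735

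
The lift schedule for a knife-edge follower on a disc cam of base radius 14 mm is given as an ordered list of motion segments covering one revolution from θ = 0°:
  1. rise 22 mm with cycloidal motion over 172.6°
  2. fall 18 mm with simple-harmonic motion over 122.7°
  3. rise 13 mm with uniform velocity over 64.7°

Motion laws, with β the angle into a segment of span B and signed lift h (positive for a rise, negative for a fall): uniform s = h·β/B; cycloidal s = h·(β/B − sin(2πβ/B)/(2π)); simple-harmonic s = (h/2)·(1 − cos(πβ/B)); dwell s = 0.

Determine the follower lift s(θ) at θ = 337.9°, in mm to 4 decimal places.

seg 1 [0°–172.6°] cycloidal, h=22: full span → s += 22 → s = 22.0000
seg 2 [172.6°–295.3°] simple-harmonic, h=-18: full span → s += -18 → s = 4.0000
seg 3 [295.3°–360°] uniform, h=13: θ=337.9° here. β=42.6, B=64.7. 13·42.6/64.7 = 8.5595 → s = 12.5595

12.5595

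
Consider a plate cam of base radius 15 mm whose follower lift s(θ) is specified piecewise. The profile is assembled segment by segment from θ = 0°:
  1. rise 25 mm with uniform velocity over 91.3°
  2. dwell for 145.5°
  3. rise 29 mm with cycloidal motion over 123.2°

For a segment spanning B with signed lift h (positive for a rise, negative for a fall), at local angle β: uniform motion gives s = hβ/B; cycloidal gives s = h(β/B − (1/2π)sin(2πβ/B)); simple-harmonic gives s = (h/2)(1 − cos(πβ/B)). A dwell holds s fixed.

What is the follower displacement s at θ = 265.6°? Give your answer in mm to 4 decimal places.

seg 1 [0°–91.3°] uniform, h=25: full span → s += 25 → s = 25.0000
seg 2 [91.3°–236.8°] dwell: s stays 25.0000
seg 3 [236.8°–360°] cycloidal, h=29: θ=265.6° here. β=28.8, B=123.2. 29·(0.2338 − sin(2π·0.2338)/(2π)) = 2.1877 → s = 27.1877

27.1877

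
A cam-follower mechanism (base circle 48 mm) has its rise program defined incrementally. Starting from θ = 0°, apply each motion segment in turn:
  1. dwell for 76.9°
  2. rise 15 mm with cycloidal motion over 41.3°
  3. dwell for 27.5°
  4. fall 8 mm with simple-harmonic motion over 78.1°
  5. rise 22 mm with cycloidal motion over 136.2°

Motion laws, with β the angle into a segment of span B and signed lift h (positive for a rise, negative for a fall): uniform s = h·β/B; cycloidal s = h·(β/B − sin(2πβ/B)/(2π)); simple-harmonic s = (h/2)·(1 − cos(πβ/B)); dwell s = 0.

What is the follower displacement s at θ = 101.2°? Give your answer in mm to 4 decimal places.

seg 1 [0°–76.9°] dwell: s stays 0.0000
seg 2 [76.9°–118.2°] cycloidal, h=15: θ=101.2° here. β=24.3, B=41.3. 15·(0.5884 − sin(2π·0.5884)/(2π)) = 10.0842 → s = 10.0842

10.0842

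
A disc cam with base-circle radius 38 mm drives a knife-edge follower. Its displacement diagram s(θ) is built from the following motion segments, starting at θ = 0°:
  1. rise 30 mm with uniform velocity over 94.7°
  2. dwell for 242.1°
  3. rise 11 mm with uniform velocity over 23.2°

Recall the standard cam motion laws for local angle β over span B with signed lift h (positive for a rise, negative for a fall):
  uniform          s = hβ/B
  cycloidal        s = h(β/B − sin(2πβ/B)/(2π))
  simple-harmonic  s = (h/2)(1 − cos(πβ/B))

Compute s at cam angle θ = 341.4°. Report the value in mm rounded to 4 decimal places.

seg 1 [0°–94.7°] uniform, h=30: full span → s += 30 → s = 30.0000
seg 2 [94.7°–336.8°] dwell: s stays 30.0000
seg 3 [336.8°–360°] uniform, h=11: θ=341.4° here. β=4.6, B=23.2. 11·4.6/23.2 = 2.1810 → s = 32.1810

32.1810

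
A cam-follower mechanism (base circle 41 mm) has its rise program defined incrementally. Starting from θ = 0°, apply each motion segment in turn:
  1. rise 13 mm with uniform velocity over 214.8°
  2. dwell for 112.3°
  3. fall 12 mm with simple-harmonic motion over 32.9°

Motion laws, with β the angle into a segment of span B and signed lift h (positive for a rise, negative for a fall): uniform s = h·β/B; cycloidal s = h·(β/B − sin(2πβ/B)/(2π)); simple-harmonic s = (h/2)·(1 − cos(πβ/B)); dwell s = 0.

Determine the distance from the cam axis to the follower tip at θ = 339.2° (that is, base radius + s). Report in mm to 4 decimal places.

seg 1 [0°–214.8°] uniform, h=13: full span → s += 13 → s = 13.0000
seg 2 [214.8°–327.1°] dwell: s stays 13.0000
seg 3 [327.1°–360°] simple-harmonic, h=-12: θ=339.2° here. β=12.1, B=32.9. -12/2·(1 − cos(π·0.3678)) = -3.5788 → s = 9.4212
radial distance = base radius + s = 41 + 9.4212 = 50.4212

50.4212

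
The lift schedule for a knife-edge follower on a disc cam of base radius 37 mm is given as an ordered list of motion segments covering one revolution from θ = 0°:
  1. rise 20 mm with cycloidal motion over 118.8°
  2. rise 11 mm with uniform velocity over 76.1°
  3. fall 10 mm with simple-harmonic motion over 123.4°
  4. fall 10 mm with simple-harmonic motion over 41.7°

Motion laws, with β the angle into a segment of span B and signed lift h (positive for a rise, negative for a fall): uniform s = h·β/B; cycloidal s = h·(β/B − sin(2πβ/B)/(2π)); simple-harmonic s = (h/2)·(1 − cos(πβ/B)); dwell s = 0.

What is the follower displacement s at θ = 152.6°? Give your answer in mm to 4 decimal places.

seg 1 [0°–118.8°] cycloidal, h=20: full span → s += 20 → s = 20.0000
seg 2 [118.8°–194.9°] uniform, h=11: θ=152.6° here. β=33.8, B=76.1. 11·33.8/76.1 = 4.8857 → s = 24.8857

24.8857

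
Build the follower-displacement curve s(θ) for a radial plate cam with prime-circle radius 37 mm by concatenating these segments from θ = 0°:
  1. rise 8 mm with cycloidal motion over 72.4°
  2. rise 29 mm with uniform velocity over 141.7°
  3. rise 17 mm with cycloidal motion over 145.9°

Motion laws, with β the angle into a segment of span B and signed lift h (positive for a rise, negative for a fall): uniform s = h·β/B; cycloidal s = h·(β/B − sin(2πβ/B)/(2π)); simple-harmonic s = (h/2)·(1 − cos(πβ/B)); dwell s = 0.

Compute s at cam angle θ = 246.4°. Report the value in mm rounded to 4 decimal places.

seg 1 [0°–72.4°] cycloidal, h=8: full span → s += 8 → s = 8.0000
seg 2 [72.4°–214.1°] uniform, h=29: full span → s += 29 → s = 37.0000
seg 3 [214.1°–360°] cycloidal, h=17: θ=246.4° here. β=32.3, B=145.9. 17·(0.2214 − sin(2π·0.2214)/(2π)) = 1.1015 → s = 38.1015

38.1015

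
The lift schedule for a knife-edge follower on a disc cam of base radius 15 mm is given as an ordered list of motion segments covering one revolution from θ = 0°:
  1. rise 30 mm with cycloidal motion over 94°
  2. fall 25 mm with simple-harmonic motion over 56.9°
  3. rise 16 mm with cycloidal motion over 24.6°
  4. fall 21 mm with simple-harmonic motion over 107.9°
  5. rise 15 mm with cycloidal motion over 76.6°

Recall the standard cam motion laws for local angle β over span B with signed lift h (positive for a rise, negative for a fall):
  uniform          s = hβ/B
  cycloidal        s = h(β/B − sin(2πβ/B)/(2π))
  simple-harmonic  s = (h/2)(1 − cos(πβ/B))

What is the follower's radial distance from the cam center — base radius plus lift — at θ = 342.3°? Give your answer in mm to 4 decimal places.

seg 1 [0°–94°] cycloidal, h=30: full span → s += 30 → s = 30.0000
seg 2 [94°–150.9°] simple-harmonic, h=-25: full span → s += -25 → s = 5.0000
seg 3 [150.9°–175.5°] cycloidal, h=16: full span → s += 16 → s = 21.0000
seg 4 [175.5°–283.4°] simple-harmonic, h=-21: full span → s += -21 → s = 0.0000
seg 5 [283.4°–360°] cycloidal, h=15: θ=342.3° here. β=58.9, B=76.6. 15·(0.7689 − sin(2π·0.7689)/(2π)) = 13.9044 → s = 13.9044
radial distance = base radius + s = 15 + 13.9044 = 28.9044

28.9044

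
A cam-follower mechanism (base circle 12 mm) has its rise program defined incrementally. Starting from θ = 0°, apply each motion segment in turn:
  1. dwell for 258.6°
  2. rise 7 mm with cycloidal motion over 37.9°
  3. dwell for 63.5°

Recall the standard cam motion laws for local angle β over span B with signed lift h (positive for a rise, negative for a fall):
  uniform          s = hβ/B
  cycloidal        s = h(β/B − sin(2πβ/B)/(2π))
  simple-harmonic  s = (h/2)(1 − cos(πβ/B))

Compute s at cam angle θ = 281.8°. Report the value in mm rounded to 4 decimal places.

seg 1 [0°–258.6°] dwell: s stays 0.0000
seg 2 [258.6°–296.5°] cycloidal, h=7: θ=281.8° here. β=23.2, B=37.9. 7·(0.6121 − sin(2π·0.6121)/(2π)) = 5.0066 → s = 5.0066

5.0066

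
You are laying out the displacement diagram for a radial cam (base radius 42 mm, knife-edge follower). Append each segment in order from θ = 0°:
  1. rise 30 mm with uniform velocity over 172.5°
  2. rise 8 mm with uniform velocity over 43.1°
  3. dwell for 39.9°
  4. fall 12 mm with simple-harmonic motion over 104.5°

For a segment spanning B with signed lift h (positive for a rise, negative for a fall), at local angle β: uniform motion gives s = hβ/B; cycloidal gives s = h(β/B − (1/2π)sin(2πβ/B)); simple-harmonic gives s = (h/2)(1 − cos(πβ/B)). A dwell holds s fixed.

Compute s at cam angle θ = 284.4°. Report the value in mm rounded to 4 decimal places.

seg 1 [0°–172.5°] uniform, h=30: full span → s += 30 → s = 30.0000
seg 2 [172.5°–215.6°] uniform, h=8: full span → s += 8 → s = 38.0000
seg 3 [215.6°–255.5°] dwell: s stays 38.0000
seg 4 [255.5°–360°] simple-harmonic, h=-12: θ=284.4° here. β=28.9, B=104.5. -12/2·(1 − cos(π·0.2766)) = -2.1256 → s = 35.8744

35.8744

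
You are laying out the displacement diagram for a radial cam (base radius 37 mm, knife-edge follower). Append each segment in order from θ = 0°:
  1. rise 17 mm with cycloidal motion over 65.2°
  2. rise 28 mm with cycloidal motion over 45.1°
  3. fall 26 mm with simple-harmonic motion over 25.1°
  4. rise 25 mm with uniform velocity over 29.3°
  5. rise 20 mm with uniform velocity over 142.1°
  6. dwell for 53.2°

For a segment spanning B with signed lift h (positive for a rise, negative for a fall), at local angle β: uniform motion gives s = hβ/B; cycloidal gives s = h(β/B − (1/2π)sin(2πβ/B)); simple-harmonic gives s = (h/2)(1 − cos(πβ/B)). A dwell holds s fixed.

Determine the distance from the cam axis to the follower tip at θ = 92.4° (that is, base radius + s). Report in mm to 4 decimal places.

seg 1 [0°–65.2°] cycloidal, h=17: full span → s += 17 → s = 17.0000
seg 2 [65.2°–110.3°] cycloidal, h=28: θ=92.4° here. β=27.2, B=45.1. 28·(0.6031 − sin(2π·0.6031)/(2π)) = 19.5761 → s = 36.5761
radial distance = base radius + s = 37 + 36.5761 = 73.5761

73.5761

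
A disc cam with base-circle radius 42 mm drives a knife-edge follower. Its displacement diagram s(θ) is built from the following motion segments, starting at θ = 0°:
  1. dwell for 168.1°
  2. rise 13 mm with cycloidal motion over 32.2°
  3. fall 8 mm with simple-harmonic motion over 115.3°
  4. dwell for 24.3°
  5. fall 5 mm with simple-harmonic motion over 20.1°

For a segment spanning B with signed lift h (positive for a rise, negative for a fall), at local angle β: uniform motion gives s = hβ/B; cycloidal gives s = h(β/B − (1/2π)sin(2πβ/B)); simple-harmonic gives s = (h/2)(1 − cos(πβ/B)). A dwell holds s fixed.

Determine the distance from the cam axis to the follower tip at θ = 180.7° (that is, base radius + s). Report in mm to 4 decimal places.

seg 1 [0°–168.1°] dwell: s stays 0.0000
seg 2 [168.1°–200.3°] cycloidal, h=13: θ=180.7° here. β=12.6, B=32.2. 13·(0.3913 − sin(2π·0.3913)/(2π)) = 3.7812 → s = 3.7812
radial distance = base radius + s = 42 + 3.7812 = 45.7812

45.7812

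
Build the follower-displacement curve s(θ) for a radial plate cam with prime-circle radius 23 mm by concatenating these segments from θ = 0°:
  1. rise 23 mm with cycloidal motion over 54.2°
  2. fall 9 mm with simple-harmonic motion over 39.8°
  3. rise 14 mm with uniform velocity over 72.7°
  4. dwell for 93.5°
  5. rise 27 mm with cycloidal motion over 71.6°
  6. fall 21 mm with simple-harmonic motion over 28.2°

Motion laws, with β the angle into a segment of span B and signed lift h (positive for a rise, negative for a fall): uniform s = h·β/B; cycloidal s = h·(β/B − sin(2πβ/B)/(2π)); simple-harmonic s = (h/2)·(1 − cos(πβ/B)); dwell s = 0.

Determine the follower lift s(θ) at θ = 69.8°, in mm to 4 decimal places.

seg 1 [0°–54.2°] cycloidal, h=23: full span → s += 23 → s = 23.0000
seg 2 [54.2°–94°] simple-harmonic, h=-9: θ=69.8° here. β=15.6, B=39.8. -9/2·(1 − cos(π·0.3920)) = -3.0018 → s = 19.9982

19.9982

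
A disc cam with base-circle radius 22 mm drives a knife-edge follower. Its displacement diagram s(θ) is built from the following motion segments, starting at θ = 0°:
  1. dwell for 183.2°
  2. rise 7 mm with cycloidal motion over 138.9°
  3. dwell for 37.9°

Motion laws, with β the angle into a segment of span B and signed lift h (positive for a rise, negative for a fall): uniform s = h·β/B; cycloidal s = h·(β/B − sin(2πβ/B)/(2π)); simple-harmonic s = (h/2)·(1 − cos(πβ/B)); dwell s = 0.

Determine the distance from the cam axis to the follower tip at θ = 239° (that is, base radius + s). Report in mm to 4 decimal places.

seg 1 [0°–183.2°] dwell: s stays 0.0000
seg 2 [183.2°–322.1°] cycloidal, h=7: θ=239° here. β=55.8, B=138.9. 7·(0.4017 − sin(2π·0.4017)/(2π)) = 2.1671 → s = 2.1671
radial distance = base radius + s = 22 + 2.1671 = 24.1671

24.1671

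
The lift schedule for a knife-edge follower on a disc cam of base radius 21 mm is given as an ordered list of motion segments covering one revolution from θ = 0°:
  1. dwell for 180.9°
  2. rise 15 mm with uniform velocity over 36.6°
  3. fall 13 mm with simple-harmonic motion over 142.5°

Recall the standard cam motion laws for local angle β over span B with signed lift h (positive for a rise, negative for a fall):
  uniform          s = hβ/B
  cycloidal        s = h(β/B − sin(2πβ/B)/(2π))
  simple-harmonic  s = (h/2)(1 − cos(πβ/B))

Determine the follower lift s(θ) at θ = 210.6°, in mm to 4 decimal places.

seg 1 [0°–180.9°] dwell: s stays 0.0000
seg 2 [180.9°–217.5°] uniform, h=15: θ=210.6° here. β=29.7, B=36.6. 15·29.7/36.6 = 12.1721 → s = 12.1721

12.1721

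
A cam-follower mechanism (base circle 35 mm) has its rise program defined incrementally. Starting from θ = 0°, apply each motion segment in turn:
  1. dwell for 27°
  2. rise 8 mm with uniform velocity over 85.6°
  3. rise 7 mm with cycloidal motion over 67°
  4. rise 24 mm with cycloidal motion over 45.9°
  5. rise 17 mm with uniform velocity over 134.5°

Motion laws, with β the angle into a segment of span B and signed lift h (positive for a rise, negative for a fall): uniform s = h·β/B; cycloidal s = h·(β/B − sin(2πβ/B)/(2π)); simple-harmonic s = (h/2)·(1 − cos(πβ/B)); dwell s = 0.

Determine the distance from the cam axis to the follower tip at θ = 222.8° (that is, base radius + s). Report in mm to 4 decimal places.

seg 1 [0°–27°] dwell: s stays 0.0000
seg 2 [27°–112.6°] uniform, h=8: full span → s += 8 → s = 8.0000
seg 3 [112.6°–179.6°] cycloidal, h=7: full span → s += 7 → s = 15.0000
seg 4 [179.6°–225.5°] cycloidal, h=24: θ=222.8° here. β=43.2, B=45.9. 24·(0.9412 − sin(2π·0.9412)/(2π)) = 23.9681 → s = 38.9681
radial distance = base radius + s = 35 + 38.9681 = 73.9681

73.9681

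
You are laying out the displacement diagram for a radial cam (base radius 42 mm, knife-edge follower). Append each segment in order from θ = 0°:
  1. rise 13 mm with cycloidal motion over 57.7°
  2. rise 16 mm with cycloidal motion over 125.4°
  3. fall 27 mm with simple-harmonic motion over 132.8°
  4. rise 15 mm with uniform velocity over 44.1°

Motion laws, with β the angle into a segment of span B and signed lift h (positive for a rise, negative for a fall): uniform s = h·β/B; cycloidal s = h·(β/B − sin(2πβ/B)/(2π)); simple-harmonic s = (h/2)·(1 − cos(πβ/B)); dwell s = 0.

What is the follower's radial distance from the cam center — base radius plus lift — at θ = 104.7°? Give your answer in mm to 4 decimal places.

seg 1 [0°–57.7°] cycloidal, h=13: full span → s += 13 → s = 13.0000
seg 2 [57.7°–183.1°] cycloidal, h=16: θ=104.7° here. β=47, B=125.4. 16·(0.3748 − sin(2π·0.3748)/(2π)) = 4.1939 → s = 17.1939
radial distance = base radius + s = 42 + 17.1939 = 59.1939

59.1939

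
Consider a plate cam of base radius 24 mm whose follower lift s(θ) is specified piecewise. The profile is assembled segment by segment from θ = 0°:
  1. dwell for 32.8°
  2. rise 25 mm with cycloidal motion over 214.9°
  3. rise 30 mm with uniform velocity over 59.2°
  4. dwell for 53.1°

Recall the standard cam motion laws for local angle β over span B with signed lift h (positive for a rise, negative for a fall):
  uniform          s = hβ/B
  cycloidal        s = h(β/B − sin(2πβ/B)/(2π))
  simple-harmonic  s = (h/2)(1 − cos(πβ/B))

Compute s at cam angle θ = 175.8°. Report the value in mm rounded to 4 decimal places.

seg 1 [0°–32.8°] dwell: s stays 0.0000
seg 2 [32.8°–247.7°] cycloidal, h=25: θ=175.8° here. β=143, B=214.9. 25·(0.6654 − sin(2π·0.6654)/(2π)) = 20.0658 → s = 20.0658

20.0658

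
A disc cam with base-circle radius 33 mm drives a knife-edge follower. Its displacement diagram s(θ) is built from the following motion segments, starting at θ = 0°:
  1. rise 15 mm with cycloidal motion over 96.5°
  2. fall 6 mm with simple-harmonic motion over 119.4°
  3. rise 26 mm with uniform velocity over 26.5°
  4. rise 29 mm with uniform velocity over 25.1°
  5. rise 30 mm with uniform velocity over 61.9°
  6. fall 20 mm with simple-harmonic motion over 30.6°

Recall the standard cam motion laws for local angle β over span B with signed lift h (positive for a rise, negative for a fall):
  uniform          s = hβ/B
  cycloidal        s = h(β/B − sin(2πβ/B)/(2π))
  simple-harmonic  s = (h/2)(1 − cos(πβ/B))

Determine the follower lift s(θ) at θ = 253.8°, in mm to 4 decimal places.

seg 1 [0°–96.5°] cycloidal, h=15: full span → s += 15 → s = 15.0000
seg 2 [96.5°–215.9°] simple-harmonic, h=-6: full span → s += -6 → s = 9.0000
seg 3 [215.9°–242.4°] uniform, h=26: full span → s += 26 → s = 35.0000
seg 4 [242.4°–267.5°] uniform, h=29: θ=253.8° here. β=11.4, B=25.1. 29·11.4/25.1 = 13.1713 → s = 48.1713

48.1713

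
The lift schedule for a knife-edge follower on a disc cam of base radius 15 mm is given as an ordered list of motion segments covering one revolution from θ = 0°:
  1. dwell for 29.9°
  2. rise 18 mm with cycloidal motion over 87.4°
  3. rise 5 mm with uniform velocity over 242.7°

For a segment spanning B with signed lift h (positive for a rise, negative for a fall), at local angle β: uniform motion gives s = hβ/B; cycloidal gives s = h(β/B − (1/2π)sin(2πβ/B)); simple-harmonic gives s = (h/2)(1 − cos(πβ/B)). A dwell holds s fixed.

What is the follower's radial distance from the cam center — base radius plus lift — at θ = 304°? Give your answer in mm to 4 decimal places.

seg 1 [0°–29.9°] dwell: s stays 0.0000
seg 2 [29.9°–117.3°] cycloidal, h=18: full span → s += 18 → s = 18.0000
seg 3 [117.3°–360°] uniform, h=5: θ=304° here. β=186.7, B=242.7. 5·186.7/242.7 = 3.8463 → s = 21.8463
radial distance = base radius + s = 15 + 21.8463 = 36.8463

36.8463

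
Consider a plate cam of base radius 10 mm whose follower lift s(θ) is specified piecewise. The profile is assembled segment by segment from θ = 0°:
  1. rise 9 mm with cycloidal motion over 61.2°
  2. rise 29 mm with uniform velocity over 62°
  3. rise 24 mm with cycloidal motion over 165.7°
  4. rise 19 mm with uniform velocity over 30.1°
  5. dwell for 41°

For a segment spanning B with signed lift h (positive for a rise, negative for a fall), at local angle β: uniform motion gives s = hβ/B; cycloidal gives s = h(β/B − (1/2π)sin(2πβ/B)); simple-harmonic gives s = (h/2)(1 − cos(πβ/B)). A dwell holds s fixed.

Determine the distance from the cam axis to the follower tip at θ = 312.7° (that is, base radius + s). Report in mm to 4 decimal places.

seg 1 [0°–61.2°] cycloidal, h=9: full span → s += 9 → s = 9.0000
seg 2 [61.2°–123.2°] uniform, h=29: full span → s += 29 → s = 38.0000
seg 3 [123.2°–288.9°] cycloidal, h=24: full span → s += 24 → s = 62.0000
seg 4 [288.9°–319°] uniform, h=19: θ=312.7° here. β=23.8, B=30.1. 19·23.8/30.1 = 15.0233 → s = 77.0233
radial distance = base radius + s = 10 + 77.0233 = 87.0233

87.0233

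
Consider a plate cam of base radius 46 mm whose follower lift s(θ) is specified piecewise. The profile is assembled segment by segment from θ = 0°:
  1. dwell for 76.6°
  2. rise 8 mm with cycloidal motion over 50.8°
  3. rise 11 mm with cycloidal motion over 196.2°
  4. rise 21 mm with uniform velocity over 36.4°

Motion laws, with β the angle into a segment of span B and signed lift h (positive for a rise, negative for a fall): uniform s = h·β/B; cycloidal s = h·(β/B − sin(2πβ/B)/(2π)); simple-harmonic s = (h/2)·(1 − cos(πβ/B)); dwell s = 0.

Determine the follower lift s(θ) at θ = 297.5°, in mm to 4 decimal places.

seg 1 [0°–76.6°] dwell: s stays 0.0000
seg 2 [76.6°–127.4°] cycloidal, h=8: full span → s += 8 → s = 8.0000
seg 3 [127.4°–323.6°] cycloidal, h=11: θ=297.5° here. β=170.1, B=196.2. 11·(0.8670 − sin(2π·0.8670)/(2π)) = 10.8355 → s = 18.8355

18.8355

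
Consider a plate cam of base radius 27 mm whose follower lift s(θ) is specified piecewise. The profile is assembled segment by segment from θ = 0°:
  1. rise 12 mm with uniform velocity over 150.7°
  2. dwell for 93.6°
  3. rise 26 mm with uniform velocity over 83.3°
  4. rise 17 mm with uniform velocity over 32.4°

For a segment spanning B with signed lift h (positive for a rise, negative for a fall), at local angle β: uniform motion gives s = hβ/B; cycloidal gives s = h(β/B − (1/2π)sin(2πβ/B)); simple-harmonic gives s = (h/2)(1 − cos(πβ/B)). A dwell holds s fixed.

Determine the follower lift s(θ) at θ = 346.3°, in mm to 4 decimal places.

seg 1 [0°–150.7°] uniform, h=12: full span → s += 12 → s = 12.0000
seg 2 [150.7°–244.3°] dwell: s stays 12.0000
seg 3 [244.3°–327.6°] uniform, h=26: full span → s += 26 → s = 38.0000
seg 4 [327.6°–360°] uniform, h=17: θ=346.3° here. β=18.7, B=32.4. 17·18.7/32.4 = 9.8117 → s = 47.8117

47.8117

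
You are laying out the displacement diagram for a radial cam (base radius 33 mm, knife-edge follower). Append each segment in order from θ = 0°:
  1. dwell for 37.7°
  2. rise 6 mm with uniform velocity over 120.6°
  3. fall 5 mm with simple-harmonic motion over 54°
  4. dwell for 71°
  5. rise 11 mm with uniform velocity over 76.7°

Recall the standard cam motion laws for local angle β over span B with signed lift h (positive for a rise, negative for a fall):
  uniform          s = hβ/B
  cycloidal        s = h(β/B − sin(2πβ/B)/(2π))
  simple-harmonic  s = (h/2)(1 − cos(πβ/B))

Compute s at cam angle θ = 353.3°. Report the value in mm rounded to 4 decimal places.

seg 1 [0°–37.7°] dwell: s stays 0.0000
seg 2 [37.7°–158.3°] uniform, h=6: full span → s += 6 → s = 6.0000
seg 3 [158.3°–212.3°] simple-harmonic, h=-5: full span → s += -5 → s = 1.0000
seg 4 [212.3°–283.3°] dwell: s stays 1.0000
seg 5 [283.3°–360°] uniform, h=11: θ=353.3° here. β=70, B=76.7. 11·70/76.7 = 10.0391 → s = 11.0391

11.0391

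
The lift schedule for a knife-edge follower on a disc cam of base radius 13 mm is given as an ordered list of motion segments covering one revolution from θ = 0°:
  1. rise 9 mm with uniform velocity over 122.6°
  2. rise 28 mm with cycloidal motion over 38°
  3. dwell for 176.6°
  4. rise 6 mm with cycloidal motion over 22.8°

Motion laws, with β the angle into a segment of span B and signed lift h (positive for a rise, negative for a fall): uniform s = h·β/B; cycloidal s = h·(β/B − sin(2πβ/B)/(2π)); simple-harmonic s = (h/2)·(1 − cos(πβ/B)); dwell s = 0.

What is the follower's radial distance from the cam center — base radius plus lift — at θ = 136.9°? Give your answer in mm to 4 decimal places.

seg 1 [0°–122.6°] uniform, h=9: full span → s += 9 → s = 9.0000
seg 2 [122.6°–160.6°] cycloidal, h=28: θ=136.9° here. β=14.3, B=38. 28·(0.3763 − sin(2π·0.3763)/(2π)) = 7.4119 → s = 16.4119
radial distance = base radius + s = 13 + 16.4119 = 29.4119

29.4119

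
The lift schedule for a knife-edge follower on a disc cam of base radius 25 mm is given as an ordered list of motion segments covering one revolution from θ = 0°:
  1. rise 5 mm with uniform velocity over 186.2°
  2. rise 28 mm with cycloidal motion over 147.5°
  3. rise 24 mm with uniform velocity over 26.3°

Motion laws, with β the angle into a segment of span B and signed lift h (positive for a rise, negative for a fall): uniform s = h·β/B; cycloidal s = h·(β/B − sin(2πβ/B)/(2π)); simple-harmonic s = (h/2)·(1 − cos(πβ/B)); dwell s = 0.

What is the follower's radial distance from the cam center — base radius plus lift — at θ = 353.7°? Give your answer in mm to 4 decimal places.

seg 1 [0°–186.2°] uniform, h=5: full span → s += 5 → s = 5.0000
seg 2 [186.2°–333.7°] cycloidal, h=28: full span → s += 28 → s = 33.0000
seg 3 [333.7°–360°] uniform, h=24: θ=353.7° here. β=20, B=26.3. 24·20/26.3 = 18.2510 → s = 51.2510
radial distance = base radius + s = 25 + 51.2510 = 76.2510

76.2510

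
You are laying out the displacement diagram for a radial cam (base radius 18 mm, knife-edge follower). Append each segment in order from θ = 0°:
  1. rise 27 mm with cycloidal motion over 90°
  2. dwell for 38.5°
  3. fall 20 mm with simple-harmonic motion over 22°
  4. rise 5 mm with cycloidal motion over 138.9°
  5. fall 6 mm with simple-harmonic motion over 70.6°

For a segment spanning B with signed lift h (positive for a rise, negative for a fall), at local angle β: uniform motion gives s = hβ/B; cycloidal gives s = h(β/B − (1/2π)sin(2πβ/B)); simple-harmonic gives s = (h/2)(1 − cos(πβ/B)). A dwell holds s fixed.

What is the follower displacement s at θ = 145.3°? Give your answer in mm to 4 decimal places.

seg 1 [0°–90°] cycloidal, h=27: full span → s += 27 → s = 27.0000
seg 2 [90°–128.5°] dwell: s stays 27.0000
seg 3 [128.5°–150.5°] simple-harmonic, h=-20: θ=145.3° here. β=16.8, B=22. -20/2·(1 − cos(π·0.7636)) = -17.3674 → s = 9.6326

9.6326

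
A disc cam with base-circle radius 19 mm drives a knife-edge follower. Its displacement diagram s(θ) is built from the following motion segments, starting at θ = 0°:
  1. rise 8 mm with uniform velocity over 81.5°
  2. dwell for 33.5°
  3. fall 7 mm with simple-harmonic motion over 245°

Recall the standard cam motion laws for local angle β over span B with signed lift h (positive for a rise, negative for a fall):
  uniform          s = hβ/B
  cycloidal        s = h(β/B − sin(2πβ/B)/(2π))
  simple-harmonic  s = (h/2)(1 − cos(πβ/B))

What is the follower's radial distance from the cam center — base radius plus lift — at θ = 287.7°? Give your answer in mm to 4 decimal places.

seg 1 [0°–81.5°] uniform, h=8: full span → s += 8 → s = 8.0000
seg 2 [81.5°–115°] dwell: s stays 8.0000
seg 3 [115°–360°] simple-harmonic, h=-7: θ=287.7° here. β=172.7, B=245. -7/2·(1 − cos(π·0.7049)) = -5.6006 → s = 2.3994
radial distance = base radius + s = 19 + 2.3994 = 21.3994

21.3994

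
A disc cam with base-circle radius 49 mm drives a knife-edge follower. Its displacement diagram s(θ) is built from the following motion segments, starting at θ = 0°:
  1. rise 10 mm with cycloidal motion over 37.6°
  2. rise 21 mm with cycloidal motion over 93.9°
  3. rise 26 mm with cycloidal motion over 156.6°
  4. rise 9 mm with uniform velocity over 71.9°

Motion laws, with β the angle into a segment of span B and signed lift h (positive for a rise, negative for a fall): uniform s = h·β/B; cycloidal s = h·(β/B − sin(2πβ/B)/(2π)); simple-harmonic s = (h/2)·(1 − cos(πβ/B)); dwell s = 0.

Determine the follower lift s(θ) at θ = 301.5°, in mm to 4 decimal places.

seg 1 [0°–37.6°] cycloidal, h=10: full span → s += 10 → s = 10.0000
seg 2 [37.6°–131.5°] cycloidal, h=21: full span → s += 21 → s = 31.0000
seg 3 [131.5°–288.1°] cycloidal, h=26: full span → s += 26 → s = 57.0000
seg 4 [288.1°–360°] uniform, h=9: θ=301.5° here. β=13.4, B=71.9. 9·13.4/71.9 = 1.6773 → s = 58.6773

58.6773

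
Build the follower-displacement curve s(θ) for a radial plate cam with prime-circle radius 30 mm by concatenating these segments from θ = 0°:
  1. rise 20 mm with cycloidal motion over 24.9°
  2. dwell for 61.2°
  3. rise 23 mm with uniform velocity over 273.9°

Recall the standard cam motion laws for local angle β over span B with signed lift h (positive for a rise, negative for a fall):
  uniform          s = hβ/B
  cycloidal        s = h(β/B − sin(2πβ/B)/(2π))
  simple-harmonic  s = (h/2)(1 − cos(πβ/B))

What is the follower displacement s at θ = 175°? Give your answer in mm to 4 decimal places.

seg 1 [0°–24.9°] cycloidal, h=20: full span → s += 20 → s = 20.0000
seg 2 [24.9°–86.1°] dwell: s stays 20.0000
seg 3 [86.1°–360°] uniform, h=23: θ=175° here. β=88.9, B=273.9. 23·88.9/273.9 = 7.4651 → s = 27.4651

27.4651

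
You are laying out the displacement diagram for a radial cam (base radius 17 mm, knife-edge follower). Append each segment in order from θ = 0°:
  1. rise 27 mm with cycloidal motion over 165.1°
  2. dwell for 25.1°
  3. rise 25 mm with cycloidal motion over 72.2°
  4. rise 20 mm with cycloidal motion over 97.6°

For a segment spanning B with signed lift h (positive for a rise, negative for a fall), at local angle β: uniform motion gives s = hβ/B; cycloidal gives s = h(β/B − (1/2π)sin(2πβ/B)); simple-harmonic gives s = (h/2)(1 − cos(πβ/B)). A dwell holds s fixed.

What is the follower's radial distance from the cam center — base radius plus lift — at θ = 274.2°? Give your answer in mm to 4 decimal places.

seg 1 [0°–165.1°] cycloidal, h=27: full span → s += 27 → s = 27.0000
seg 2 [165.1°–190.2°] dwell: s stays 27.0000
seg 3 [190.2°–262.4°] cycloidal, h=25: full span → s += 25 → s = 52.0000
seg 4 [262.4°–360°] cycloidal, h=20: θ=274.2° here. β=11.8, B=97.6. 20·(0.1209 − sin(2π·0.1209)/(2π)) = 0.2259 → s = 52.2259
radial distance = base radius + s = 17 + 52.2259 = 69.2259

69.2259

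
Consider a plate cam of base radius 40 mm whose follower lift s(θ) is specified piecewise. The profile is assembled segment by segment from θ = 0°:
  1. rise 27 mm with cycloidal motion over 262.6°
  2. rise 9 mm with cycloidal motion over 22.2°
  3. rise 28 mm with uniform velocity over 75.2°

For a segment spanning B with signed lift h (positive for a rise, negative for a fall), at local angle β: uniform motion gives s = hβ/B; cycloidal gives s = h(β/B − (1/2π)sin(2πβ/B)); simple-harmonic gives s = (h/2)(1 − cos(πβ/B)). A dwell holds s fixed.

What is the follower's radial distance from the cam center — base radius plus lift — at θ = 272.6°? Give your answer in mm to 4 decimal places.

seg 1 [0°–262.6°] cycloidal, h=27: full span → s += 27 → s = 27.0000
seg 2 [262.6°–284.8°] cycloidal, h=9: θ=272.6° here. β=10, B=22.2. 9·(0.4505 − sin(2π·0.4505)/(2π)) = 3.6153 → s = 30.6153
radial distance = base radius + s = 40 + 30.6153 = 70.6153

70.6153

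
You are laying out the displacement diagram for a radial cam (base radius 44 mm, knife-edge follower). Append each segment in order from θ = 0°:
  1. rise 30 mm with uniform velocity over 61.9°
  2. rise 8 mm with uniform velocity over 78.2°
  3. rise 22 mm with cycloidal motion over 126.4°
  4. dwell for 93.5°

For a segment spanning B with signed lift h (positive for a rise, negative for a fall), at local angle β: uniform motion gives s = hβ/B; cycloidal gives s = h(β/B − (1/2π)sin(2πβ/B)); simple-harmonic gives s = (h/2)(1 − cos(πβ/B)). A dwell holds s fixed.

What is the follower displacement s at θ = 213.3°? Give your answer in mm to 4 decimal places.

seg 1 [0°–61.9°] uniform, h=30: full span → s += 30 → s = 30.0000
seg 2 [61.9°–140.1°] uniform, h=8: full span → s += 8 → s = 38.0000
seg 3 [140.1°–266.5°] cycloidal, h=22: θ=213.3° here. β=73.2, B=126.4. 22·(0.5791 − sin(2π·0.5791)/(2π)) = 14.4102 → s = 52.4102

52.4102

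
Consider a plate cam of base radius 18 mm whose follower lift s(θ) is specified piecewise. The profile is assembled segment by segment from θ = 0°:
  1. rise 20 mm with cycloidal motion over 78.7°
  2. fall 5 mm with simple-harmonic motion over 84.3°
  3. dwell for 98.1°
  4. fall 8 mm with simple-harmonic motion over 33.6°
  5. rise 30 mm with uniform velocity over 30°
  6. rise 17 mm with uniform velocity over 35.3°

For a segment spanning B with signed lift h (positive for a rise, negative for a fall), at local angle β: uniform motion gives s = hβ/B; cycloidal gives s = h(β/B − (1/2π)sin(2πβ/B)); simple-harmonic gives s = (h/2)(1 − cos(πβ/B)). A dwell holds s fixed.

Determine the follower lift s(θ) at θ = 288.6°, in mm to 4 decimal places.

seg 1 [0°–78.7°] cycloidal, h=20: full span → s += 20 → s = 20.0000
seg 2 [78.7°–163°] simple-harmonic, h=-5: full span → s += -5 → s = 15.0000
seg 3 [163°–261.1°] dwell: s stays 15.0000
seg 4 [261.1°–294.7°] simple-harmonic, h=-8: θ=288.6° here. β=27.5, B=33.6. -8/2·(1 − cos(π·0.8185)) = -7.3669 → s = 7.6331

7.6331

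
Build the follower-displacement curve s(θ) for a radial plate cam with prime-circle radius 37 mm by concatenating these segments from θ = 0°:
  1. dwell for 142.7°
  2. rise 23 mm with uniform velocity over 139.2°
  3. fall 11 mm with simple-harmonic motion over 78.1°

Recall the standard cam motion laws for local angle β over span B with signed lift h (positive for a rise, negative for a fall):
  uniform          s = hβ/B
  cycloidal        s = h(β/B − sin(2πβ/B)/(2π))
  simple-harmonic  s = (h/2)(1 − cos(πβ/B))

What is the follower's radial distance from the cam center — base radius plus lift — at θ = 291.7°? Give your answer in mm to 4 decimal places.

seg 1 [0°–142.7°] dwell: s stays 0.0000
seg 2 [142.7°–281.9°] uniform, h=23: full span → s += 23 → s = 23.0000
seg 3 [281.9°–360°] simple-harmonic, h=-11: θ=291.7° here. β=9.8, B=78.1. -11/2·(1 − cos(π·0.1255)) = -0.4218 → s = 22.5782
radial distance = base radius + s = 37 + 22.5782 = 59.5782

59.5782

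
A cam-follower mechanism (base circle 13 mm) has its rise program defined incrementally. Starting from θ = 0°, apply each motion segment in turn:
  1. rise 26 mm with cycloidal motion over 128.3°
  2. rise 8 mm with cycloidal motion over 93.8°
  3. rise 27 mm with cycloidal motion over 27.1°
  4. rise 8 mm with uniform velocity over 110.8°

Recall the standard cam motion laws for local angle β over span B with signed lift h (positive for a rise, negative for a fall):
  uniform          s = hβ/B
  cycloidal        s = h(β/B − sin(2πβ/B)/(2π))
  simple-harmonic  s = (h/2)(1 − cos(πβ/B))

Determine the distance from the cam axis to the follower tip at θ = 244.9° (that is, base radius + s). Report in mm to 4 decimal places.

seg 1 [0°–128.3°] cycloidal, h=26: full span → s += 26 → s = 26.0000
seg 2 [128.3°–222.1°] cycloidal, h=8: full span → s += 8 → s = 34.0000
seg 3 [222.1°–249.2°] cycloidal, h=27: θ=244.9° here. β=22.8, B=27.1. 27·(0.8413 − sin(2π·0.8413)/(2π)) = 26.3248 → s = 60.3248
radial distance = base radius + s = 13 + 60.3248 = 73.3248

73.3248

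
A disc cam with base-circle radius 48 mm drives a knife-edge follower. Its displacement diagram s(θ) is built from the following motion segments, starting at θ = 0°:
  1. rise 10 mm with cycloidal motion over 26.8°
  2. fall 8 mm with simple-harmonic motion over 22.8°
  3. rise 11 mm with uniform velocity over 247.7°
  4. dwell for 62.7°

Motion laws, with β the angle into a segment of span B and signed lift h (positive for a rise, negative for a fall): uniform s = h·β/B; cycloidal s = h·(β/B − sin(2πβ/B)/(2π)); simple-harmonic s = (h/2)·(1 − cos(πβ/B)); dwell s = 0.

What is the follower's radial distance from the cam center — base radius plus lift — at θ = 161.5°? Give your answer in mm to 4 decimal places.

seg 1 [0°–26.8°] cycloidal, h=10: full span → s += 10 → s = 10.0000
seg 2 [26.8°–49.6°] simple-harmonic, h=-8: full span → s += -8 → s = 2.0000
seg 3 [49.6°–297.3°] uniform, h=11: θ=161.5° here. β=111.9, B=247.7. 11·111.9/247.7 = 4.9693 → s = 6.9693
radial distance = base radius + s = 48 + 6.9693 = 54.9693

54.9693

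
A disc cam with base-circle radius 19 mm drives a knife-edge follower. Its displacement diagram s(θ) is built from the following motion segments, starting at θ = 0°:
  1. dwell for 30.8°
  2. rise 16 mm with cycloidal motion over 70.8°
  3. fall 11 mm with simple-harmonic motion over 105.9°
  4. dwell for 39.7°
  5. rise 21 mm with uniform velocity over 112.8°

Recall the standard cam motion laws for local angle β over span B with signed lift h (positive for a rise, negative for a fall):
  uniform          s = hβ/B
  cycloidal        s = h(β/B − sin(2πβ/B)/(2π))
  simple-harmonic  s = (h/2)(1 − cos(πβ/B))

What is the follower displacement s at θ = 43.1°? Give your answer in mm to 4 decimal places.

seg 1 [0°–30.8°] dwell: s stays 0.0000
seg 2 [30.8°–101.6°] cycloidal, h=16: θ=43.1° here. β=12.3, B=70.8. 16·(0.1737 − sin(2π·0.1737)/(2π)) = 0.5200 → s = 0.5200

0.5200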